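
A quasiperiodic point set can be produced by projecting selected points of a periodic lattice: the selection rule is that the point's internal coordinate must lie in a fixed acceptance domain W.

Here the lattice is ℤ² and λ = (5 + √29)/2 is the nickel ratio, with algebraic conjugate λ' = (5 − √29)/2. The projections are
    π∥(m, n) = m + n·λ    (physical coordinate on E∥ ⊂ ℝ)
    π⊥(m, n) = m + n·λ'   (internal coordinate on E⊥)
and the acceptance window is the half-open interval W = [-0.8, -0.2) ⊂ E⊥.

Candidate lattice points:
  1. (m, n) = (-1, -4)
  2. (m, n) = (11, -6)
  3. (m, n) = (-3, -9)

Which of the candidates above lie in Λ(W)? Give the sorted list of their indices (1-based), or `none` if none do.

1

λ' = (5−√29)/2 ≈ -0.192582.
[1] lift (-1,-4): star map gives -0.229670; window check -0.8 ≤ -0.229670 < -0.2 is true → IN Λ
[2] lift (11,-6): star map gives 12.155494; window check -0.8 ≤ 12.155494 < -0.2 is false → out
[3] lift (-3,-9): star map gives -1.266758; window check -0.8 ≤ -1.266758 < -0.2 is false → out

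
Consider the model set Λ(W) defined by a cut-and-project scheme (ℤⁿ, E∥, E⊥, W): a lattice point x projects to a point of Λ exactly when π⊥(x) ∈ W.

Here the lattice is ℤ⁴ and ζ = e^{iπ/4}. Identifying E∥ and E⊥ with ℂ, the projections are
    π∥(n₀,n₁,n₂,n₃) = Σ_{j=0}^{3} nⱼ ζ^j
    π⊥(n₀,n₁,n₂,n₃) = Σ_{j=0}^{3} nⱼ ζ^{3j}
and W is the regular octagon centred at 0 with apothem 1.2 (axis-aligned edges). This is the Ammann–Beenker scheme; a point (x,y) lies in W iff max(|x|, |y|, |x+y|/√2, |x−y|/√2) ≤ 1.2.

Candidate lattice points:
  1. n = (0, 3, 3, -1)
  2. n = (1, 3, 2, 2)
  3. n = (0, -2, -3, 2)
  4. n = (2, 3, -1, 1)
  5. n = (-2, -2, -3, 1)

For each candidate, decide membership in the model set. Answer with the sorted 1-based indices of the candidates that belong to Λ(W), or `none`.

Internal map: ζ^{3j} for j=0..3 gives (1,0), (−√2/2,√2/2), (0,−1), (√2/2,√2/2).
#1 (0, 3, 3, -1): internal (-2.828427, -1.585786); octagon support 3.121320 vs apothem 1.2 → ∉ W
#2 (1, 3, 2, 2): internal (0.292893, 1.535534); octagon support 1.535534 vs apothem 1.2 → ∉ W
#3 (0, -2, -3, 2): internal (2.828427, 3.000000); octagon support 4.121320 vs apothem 1.2 → ∉ W
#4 (2, 3, -1, 1): internal (0.585786, 3.828427); octagon support 3.828427 vs apothem 1.2 → ∉ W
#5 (-2, -2, -3, 1): internal (0.121320, 2.292893); octagon support 2.292893 vs apothem 1.2 → ∉ W

none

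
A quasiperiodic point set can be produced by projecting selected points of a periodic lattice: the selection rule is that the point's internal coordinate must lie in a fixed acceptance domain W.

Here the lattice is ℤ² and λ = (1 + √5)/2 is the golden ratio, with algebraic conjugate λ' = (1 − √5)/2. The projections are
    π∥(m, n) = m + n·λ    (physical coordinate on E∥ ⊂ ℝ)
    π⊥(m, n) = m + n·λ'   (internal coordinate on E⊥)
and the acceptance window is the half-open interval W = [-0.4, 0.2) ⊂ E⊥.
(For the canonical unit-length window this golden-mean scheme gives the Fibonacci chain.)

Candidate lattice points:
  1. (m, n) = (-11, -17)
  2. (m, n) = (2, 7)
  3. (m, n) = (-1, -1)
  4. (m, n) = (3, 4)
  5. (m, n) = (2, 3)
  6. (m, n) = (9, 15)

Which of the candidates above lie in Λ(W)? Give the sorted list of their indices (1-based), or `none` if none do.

Compute λ' = (1−√5)/2 = -0.6180, so π⊥(m,n) = m -0.6180·n.
candidate 1: (m,n)=(-11,-17) → π∥ = -11-17·λ ≈ -38.5066, π⊥ = -11-17·λ' ≈ -0.4934 ∉ [-0.4, 0.2) ⇒ out
candidate 2: (m,n)=(2,7) → π∥ = 2+7·λ ≈ 13.3262, π⊥ = 2+7·λ' ≈ -2.3262 ∉ [-0.4, 0.2) ⇒ out
candidate 3: (m,n)=(-1,-1) → π∥ = -1-1·λ ≈ -2.6180, π⊥ = -1-1·λ' ≈ -0.3820 ∈ [-0.4, 0.2) ⇒ IN Λ
candidate 4: (m,n)=(3,4) → π∥ = 3+4·λ ≈ 9.4721, π⊥ = 3+4·λ' ≈ 0.5279 ∉ [-0.4, 0.2) ⇒ out
candidate 5: (m,n)=(2,3) → π∥ = 2+3·λ ≈ 6.8541, π⊥ = 2+3·λ' ≈ 0.1459 ∈ [-0.4, 0.2) ⇒ IN Λ
candidate 6: (m,n)=(9,15) → π∥ = 9+15·λ ≈ 33.2705, π⊥ = 9+15·λ' ≈ -0.2705 ∈ [-0.4, 0.2) ⇒ IN Λ

3, 5, 6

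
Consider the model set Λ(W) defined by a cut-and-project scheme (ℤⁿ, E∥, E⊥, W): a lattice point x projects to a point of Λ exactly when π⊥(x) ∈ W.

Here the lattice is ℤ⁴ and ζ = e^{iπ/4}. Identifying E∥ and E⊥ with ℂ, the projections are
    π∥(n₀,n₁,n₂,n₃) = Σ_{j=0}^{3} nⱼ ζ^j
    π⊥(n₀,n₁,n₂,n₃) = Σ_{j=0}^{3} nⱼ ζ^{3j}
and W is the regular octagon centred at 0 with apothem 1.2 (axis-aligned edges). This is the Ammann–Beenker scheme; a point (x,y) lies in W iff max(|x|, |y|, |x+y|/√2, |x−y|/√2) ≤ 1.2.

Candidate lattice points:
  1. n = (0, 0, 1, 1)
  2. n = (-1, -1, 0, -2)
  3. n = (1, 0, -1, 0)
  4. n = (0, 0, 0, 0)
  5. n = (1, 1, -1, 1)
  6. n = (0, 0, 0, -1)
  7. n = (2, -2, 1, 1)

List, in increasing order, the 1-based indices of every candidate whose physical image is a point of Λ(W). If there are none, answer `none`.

π⊥(n) = n₀ + n₁ζ³ + n₂ζ⁶ + n₃ζ⁹ where ζ = e^{iπ/4}.
candidate 1: n = (0, 0, 1, 1) → π⊥ ≈ (+0.7071, -0.2929); max(|x|,|y|,|x±y|/√2) = 0.7071 ≤ 1.2 ⇒ ∈ W
candidate 2: n = (-1, -1, 0, -2) → π⊥ ≈ (-1.7071, -2.1213); max(|x|,|y|,|x±y|/√2) = 2.7071 > 1.2 ⇒ ∉ W
candidate 3: n = (1, 0, -1, 0) → π⊥ ≈ (+1.0000, +1.0000); max(|x|,|y|,|x±y|/√2) = 1.4142 > 1.2 ⇒ ∉ W
candidate 4: n = (0, 0, 0, 0) → π⊥ ≈ (+0.0000, +0.0000); max(|x|,|y|,|x±y|/√2) = 0.0000 ≤ 1.2 ⇒ ∈ W
candidate 5: n = (1, 1, -1, 1) → π⊥ ≈ (+1.0000, +2.4142); max(|x|,|y|,|x±y|/√2) = 2.4142 > 1.2 ⇒ ∉ W
candidate 6: n = (0, 0, 0, -1) → π⊥ ≈ (-0.7071, -0.7071); max(|x|,|y|,|x±y|/√2) = 1.0000 ≤ 1.2 ⇒ ∈ W
candidate 7: n = (2, -2, 1, 1) → π⊥ ≈ (+4.1213, -1.7071); max(|x|,|y|,|x±y|/√2) = 4.1213 > 1.2 ⇒ ∉ W

1, 4, 6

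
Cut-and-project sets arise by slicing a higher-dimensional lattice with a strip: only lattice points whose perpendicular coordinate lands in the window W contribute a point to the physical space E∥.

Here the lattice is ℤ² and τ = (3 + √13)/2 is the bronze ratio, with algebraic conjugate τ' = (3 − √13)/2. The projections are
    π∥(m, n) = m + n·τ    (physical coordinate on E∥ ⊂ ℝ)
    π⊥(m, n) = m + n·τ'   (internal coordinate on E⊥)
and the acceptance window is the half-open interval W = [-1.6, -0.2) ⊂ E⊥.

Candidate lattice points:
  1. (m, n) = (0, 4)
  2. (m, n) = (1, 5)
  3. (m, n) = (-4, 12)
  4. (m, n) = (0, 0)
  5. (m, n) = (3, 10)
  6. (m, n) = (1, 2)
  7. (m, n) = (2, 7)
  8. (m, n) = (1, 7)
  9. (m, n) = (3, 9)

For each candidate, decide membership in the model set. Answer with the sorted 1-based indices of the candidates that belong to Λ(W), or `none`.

1, 2, 8

τ' = (3−√13)/2 ≈ -0.3028.
[1] lift (0,4): star map gives -1.2111; window check -1.6 ≤ -1.2111 < -0.2 is true → IN Λ
[2] lift (1,5): star map gives -0.5139; window check -1.6 ≤ -0.5139 < -0.2 is true → IN Λ
[3] lift (-4,12): star map gives -7.6333; window check -1.6 ≤ -7.6333 < -0.2 is false → out
[4] lift (0,0): star map gives 0.0000; window check -1.6 ≤ 0.0000 < -0.2 is false → out
[5] lift (3,10): star map gives -0.0278; window check -1.6 ≤ -0.0278 < -0.2 is false → out
[6] lift (1,2): star map gives 0.3944; window check -1.6 ≤ 0.3944 < -0.2 is false → out
[7] lift (2,7): star map gives -0.1194; window check -1.6 ≤ -0.1194 < -0.2 is false → out
[8] lift (1,7): star map gives -1.1194; window check -1.6 ≤ -1.1194 < -0.2 is true → IN Λ
[9] lift (3,9): star map gives 0.2750; window check -1.6 ≤ 0.2750 < -0.2 is false → out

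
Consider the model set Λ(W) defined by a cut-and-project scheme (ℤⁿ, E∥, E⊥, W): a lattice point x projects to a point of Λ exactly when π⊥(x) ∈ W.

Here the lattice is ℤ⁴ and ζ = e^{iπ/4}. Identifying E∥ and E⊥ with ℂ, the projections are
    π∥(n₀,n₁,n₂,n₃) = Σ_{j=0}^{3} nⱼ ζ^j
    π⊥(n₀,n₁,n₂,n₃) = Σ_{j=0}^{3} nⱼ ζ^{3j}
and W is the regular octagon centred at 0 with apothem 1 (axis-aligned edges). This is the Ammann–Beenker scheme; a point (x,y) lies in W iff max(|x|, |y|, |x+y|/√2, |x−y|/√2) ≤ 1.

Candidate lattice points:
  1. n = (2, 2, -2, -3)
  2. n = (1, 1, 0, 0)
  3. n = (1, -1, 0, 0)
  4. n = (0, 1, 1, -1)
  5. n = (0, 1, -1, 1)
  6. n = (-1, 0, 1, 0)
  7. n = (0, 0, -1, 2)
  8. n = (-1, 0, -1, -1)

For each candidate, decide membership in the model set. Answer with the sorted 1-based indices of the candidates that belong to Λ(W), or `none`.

2

Internal map: ζ^{3j} for j=0..3 gives (1,0), (−√2/2,√2/2), (0,−1), (√2/2,√2/2).
candidate 1: n = (2, 2, -2, -3) → π⊥ ≈ (-1.53553, +1.29289); max(|x|,|y|,|x±y|/√2) = 2.00000 > 1 ⇒ ∉ W
candidate 2: n = (1, 1, 0, 0) → π⊥ ≈ (+0.29289, +0.70711); max(|x|,|y|,|x±y|/√2) = 0.70711 ≤ 1 ⇒ ∈ W
candidate 3: n = (1, -1, 0, 0) → π⊥ ≈ (+1.70711, -0.70711); max(|x|,|y|,|x±y|/√2) = 1.70711 > 1 ⇒ ∉ W
candidate 4: n = (0, 1, 1, -1) → π⊥ ≈ (-1.41421, -1.00000); max(|x|,|y|,|x±y|/√2) = 1.70711 > 1 ⇒ ∉ W
candidate 5: n = (0, 1, -1, 1) → π⊥ ≈ (+0.00000, +2.41421); max(|x|,|y|,|x±y|/√2) = 2.41421 > 1 ⇒ ∉ W
candidate 6: n = (-1, 0, 1, 0) → π⊥ ≈ (-1.00000, -1.00000); max(|x|,|y|,|x±y|/√2) = 1.41421 > 1 ⇒ ∉ W
candidate 7: n = (0, 0, -1, 2) → π⊥ ≈ (+1.41421, +2.41421); max(|x|,|y|,|x±y|/√2) = 2.70711 > 1 ⇒ ∉ W
candidate 8: n = (-1, 0, -1, -1) → π⊥ ≈ (-1.70711, +0.29289); max(|x|,|y|,|x±y|/√2) = 1.70711 > 1 ⇒ ∉ W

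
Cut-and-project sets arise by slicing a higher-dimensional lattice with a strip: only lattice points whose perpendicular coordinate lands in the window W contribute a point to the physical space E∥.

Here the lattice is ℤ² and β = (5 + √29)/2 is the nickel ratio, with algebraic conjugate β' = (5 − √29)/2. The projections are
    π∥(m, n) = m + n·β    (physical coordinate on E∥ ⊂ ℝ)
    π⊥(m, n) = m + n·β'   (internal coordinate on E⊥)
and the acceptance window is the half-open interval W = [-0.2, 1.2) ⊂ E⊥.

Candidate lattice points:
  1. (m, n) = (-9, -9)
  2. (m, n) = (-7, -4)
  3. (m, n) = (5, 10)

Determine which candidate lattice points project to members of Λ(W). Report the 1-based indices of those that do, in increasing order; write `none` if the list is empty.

none

Compute β' = (5−√29)/2 = -0.19258, so π⊥(m,n) = m -0.19258·n.
#1 (-9,-9): internal coord -9 + (-9)·β' = -7.26676; -7.26676 ∉ [-0.2, 1.2) → out
#2 (-7,-4): internal coord -7 + (-4)·β' = -6.22967; -6.22967 ∉ [-0.2, 1.2) → out
#3 (5,10): internal coord 5 + (10)·β' = +3.07418; +3.07418 ∉ [-0.2, 1.2) → out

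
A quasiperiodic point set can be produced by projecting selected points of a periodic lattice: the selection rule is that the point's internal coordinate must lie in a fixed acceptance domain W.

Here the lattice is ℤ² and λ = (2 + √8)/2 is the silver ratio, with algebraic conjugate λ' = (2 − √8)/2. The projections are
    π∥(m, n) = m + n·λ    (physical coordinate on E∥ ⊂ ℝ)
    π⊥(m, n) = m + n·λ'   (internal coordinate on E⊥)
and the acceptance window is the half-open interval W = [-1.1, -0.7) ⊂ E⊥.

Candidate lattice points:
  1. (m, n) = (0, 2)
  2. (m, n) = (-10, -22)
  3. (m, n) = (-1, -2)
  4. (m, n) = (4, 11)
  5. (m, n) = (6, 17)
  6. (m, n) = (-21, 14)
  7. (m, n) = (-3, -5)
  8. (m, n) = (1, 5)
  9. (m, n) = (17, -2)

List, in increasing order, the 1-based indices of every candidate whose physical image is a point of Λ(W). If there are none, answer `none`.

1, 2, 5, 7, 8

λ' = (2−√8)/2 ≈ -0.414214.
#1 (0,2): internal coord 0 + (2)·λ' = -0.828427; -0.828427 ∈ [-1.1, -0.7) → IN Λ
#2 (-10,-22): internal coord -10 + (-22)·λ' = -0.887302; -0.887302 ∈ [-1.1, -0.7) → IN Λ
#3 (-1,-2): internal coord -1 + (-2)·λ' = -0.171573; -0.171573 ∉ [-1.1, -0.7) → out
#4 (4,11): internal coord 4 + (11)·λ' = -0.556349; -0.556349 ∉ [-1.1, -0.7) → out
#5 (6,17): internal coord 6 + (17)·λ' = -1.041631; -1.041631 ∈ [-1.1, -0.7) → IN Λ
#6 (-21,14): internal coord -21 + (14)·λ' = -26.798990; -26.798990 ∉ [-1.1, -0.7) → out
#7 (-3,-5): internal coord -3 + (-5)·λ' = -0.928932; -0.928932 ∈ [-1.1, -0.7) → IN Λ
#8 (1,5): internal coord 1 + (5)·λ' = -1.071068; -1.071068 ∈ [-1.1, -0.7) → IN Λ
#9 (17,-2): internal coord 17 + (-2)·λ' = +17.828427; +17.828427 ∉ [-1.1, -0.7) → out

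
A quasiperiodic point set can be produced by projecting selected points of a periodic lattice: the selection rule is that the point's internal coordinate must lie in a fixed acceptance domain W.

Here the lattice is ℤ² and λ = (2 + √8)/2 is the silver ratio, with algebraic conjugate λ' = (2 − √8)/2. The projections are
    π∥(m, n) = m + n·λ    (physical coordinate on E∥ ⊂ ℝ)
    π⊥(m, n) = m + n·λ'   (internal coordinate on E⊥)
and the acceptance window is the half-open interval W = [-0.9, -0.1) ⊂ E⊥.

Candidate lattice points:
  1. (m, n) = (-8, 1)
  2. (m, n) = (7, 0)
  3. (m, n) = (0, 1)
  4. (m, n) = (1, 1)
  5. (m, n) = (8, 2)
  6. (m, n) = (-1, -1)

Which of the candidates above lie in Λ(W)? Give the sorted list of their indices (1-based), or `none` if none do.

3, 6

λ' = (2−√8)/2 ≈ -0.4142.
#1 (-8,1): internal coord -8 + (1)·λ' = -8.4142; -8.4142 ∉ [-0.9, -0.1) → out
#2 (7,0): internal coord 7 + (0)·λ' = +7.0000; +7.0000 ∉ [-0.9, -0.1) → out
#3 (0,1): internal coord 0 + (1)·λ' = -0.4142; -0.4142 ∈ [-0.9, -0.1) → IN Λ
#4 (1,1): internal coord 1 + (1)·λ' = +0.5858; +0.5858 ∉ [-0.9, -0.1) → out
#5 (8,2): internal coord 8 + (2)·λ' = +7.1716; +7.1716 ∉ [-0.9, -0.1) → out
#6 (-1,-1): internal coord -1 + (-1)·λ' = -0.5858; -0.5858 ∈ [-0.9, -0.1) → IN Λ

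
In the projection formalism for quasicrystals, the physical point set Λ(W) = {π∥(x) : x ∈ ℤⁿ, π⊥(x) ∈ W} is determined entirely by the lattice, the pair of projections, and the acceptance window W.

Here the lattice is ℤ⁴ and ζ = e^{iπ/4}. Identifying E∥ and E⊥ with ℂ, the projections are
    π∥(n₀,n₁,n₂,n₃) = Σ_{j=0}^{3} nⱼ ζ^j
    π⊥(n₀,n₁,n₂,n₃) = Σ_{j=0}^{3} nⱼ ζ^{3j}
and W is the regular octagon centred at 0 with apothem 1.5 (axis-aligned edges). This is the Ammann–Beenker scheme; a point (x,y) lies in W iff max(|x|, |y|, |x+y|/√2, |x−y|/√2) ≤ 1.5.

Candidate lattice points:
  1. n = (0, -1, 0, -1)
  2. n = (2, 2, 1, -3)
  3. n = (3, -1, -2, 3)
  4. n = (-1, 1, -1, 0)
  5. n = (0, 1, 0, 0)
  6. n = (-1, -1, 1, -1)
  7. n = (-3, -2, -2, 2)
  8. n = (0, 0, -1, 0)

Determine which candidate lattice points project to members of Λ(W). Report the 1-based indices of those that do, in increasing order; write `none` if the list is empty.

1, 5, 8

Internal map: ζ^{3j} for j=0..3 gives (1,0), (−√2/2,√2/2), (0,−1), (√2/2,√2/2).
#1 (0, -1, 0, -1): internal (0.00000, -1.41421); octagon support 1.41421 vs apothem 1.5 → ∈ W
#2 (2, 2, 1, -3): internal (-1.53553, -1.70711); octagon support 2.29289 vs apothem 1.5 → ∉ W
#3 (3, -1, -2, 3): internal (5.82843, 3.41421); octagon support 6.53553 vs apothem 1.5 → ∉ W
#4 (-1, 1, -1, 0): internal (-1.70711, 1.70711); octagon support 2.41421 vs apothem 1.5 → ∉ W
#5 (0, 1, 0, 0): internal (-0.70711, 0.70711); octagon support 1.00000 vs apothem 1.5 → ∈ W
#6 (-1, -1, 1, -1): internal (-1.00000, -2.41421); octagon support 2.41421 vs apothem 1.5 → ∉ W
#7 (-3, -2, -2, 2): internal (-0.17157, 2.00000); octagon support 2.00000 vs apothem 1.5 → ∉ W
#8 (0, 0, -1, 0): internal (0.00000, 1.00000); octagon support 1.00000 vs apothem 1.5 → ∈ W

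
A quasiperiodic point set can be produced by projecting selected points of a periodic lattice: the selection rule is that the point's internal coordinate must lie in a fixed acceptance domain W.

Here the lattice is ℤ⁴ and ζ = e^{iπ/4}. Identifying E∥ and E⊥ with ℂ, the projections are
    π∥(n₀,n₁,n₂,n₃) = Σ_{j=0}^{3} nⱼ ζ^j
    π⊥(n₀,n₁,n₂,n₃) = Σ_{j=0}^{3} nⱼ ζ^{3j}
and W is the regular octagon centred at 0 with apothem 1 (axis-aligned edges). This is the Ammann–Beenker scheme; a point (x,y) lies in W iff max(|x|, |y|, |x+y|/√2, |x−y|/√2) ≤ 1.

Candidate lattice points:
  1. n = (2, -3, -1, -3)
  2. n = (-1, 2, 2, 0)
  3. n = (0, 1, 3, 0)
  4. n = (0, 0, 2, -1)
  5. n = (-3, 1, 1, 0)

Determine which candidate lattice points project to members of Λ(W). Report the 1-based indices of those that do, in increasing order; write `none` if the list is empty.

none

With ζ = e^{iπ/4} the internal vectors are ζ^0,ζ^3,ζ^6,ζ^9.
candidate 1: n = (2, -3, -1, -3) → π⊥ ≈ (+2.000000, -3.242641); max(|x|,|y|,|x±y|/√2) = 3.707107 > 1 ⇒ ∉ W
candidate 2: n = (-1, 2, 2, 0) → π⊥ ≈ (-2.414214, -0.585786); max(|x|,|y|,|x±y|/√2) = 2.414214 > 1 ⇒ ∉ W
candidate 3: n = (0, 1, 3, 0) → π⊥ ≈ (-0.707107, -2.292893); max(|x|,|y|,|x±y|/√2) = 2.292893 > 1 ⇒ ∉ W
candidate 4: n = (0, 0, 2, -1) → π⊥ ≈ (-0.707107, -2.707107); max(|x|,|y|,|x±y|/√2) = 2.707107 > 1 ⇒ ∉ W
candidate 5: n = (-3, 1, 1, 0) → π⊥ ≈ (-3.707107, -0.292893); max(|x|,|y|,|x±y|/√2) = 3.707107 > 1 ⇒ ∉ W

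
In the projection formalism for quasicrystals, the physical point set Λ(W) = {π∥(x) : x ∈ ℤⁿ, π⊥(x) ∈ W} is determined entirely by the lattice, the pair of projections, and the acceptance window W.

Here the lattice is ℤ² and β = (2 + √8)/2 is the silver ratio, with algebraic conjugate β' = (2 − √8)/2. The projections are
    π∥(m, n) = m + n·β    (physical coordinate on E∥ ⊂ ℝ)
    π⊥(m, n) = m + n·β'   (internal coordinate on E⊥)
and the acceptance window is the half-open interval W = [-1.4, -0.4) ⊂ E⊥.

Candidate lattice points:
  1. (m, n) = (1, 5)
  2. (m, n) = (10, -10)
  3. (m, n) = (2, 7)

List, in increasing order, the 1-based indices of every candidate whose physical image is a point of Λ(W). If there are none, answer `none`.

1, 3

β' = (2−√8)/2 ≈ -0.414214.
[1] lift (1,5): star map gives -1.071068; window check -1.4 ≤ -1.071068 < -0.4 is true → IN Λ
[2] lift (10,-10): star map gives 14.142136; window check -1.4 ≤ 14.142136 < -0.4 is false → out
[3] lift (2,7): star map gives -0.899495; window check -1.4 ≤ -0.899495 < -0.4 is true → IN Λ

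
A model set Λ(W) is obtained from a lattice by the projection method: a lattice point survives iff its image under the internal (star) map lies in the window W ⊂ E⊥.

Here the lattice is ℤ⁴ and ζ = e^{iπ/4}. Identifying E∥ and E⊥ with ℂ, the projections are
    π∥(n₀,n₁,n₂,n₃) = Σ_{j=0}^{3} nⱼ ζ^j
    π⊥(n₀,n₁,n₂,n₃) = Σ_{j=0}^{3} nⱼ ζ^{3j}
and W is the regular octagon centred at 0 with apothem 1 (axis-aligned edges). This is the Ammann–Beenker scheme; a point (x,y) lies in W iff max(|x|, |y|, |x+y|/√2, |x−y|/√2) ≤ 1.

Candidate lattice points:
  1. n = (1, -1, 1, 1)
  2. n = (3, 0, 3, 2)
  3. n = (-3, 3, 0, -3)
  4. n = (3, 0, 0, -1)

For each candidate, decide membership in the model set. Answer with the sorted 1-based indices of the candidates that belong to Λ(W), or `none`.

none

With ζ = e^{iπ/4} the internal vectors are ζ^0,ζ^3,ζ^6,ζ^9.
#1 (1, -1, 1, 1): internal (2.41421, -1.00000); octagon support 2.41421 vs apothem 1 → ∉ W
#2 (3, 0, 3, 2): internal (4.41421, -1.58579); octagon support 4.41421 vs apothem 1 → ∉ W
#3 (-3, 3, 0, -3): internal (-7.24264, 0.00000); octagon support 7.24264 vs apothem 1 → ∉ W
#4 (3, 0, 0, -1): internal (2.29289, -0.70711); octagon support 2.29289 vs apothem 1 → ∉ W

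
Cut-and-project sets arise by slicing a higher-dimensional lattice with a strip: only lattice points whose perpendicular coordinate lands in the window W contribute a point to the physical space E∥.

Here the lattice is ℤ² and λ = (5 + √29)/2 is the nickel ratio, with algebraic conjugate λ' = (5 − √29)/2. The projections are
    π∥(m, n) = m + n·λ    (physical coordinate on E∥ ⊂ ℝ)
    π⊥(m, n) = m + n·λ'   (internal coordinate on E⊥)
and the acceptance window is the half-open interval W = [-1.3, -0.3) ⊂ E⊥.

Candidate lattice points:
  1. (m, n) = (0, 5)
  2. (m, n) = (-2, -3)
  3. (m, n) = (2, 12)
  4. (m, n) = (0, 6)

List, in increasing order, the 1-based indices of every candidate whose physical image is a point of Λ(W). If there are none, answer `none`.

Numerically λ ≈ 5.19258 and λ' = −1/λ ≈ -0.19258.
candidate 1: (m,n)=(0,5) → π∥ = 0+5·λ ≈ 25.96291, π⊥ = 0+5·λ' ≈ -0.96291 ∈ [-1.3, -0.3) ⇒ IN Λ
candidate 2: (m,n)=(-2,-3) → π∥ = -2-3·λ ≈ -17.57775, π⊥ = -2-3·λ' ≈ -1.42225 ∉ [-1.3, -0.3) ⇒ out
candidate 3: (m,n)=(2,12) → π∥ = 2+12·λ ≈ 64.31099, π⊥ = 2+12·λ' ≈ -0.31099 ∈ [-1.3, -0.3) ⇒ IN Λ
candidate 4: (m,n)=(0,6) → π∥ = 0+6·λ ≈ 31.15549, π⊥ = 0+6·λ' ≈ -1.15549 ∈ [-1.3, -0.3) ⇒ IN Λ

1, 3, 4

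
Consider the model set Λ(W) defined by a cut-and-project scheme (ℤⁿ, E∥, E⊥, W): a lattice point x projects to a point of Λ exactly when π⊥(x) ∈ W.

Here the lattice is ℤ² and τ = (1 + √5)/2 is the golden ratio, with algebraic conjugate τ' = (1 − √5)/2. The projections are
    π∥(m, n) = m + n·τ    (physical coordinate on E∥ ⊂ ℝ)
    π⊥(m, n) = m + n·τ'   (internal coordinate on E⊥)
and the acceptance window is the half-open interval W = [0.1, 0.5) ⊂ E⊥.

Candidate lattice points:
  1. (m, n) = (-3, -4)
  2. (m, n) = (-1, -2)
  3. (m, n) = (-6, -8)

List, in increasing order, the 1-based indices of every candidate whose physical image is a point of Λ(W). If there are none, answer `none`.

2

Numerically τ ≈ 1.6180 and τ' = −1/τ ≈ -0.6180.
candidate 1: (m,n)=(-3,-4) → π∥ = -3-4·τ ≈ -9.4721, π⊥ = -3-4·τ' ≈ -0.5279 ∉ [0.1, 0.5) ⇒ out
candidate 2: (m,n)=(-1,-2) → π∥ = -1-2·τ ≈ -4.2361, π⊥ = -1-2·τ' ≈ 0.2361 ∈ [0.1, 0.5) ⇒ IN Λ
candidate 3: (m,n)=(-6,-8) → π∥ = -6-8·τ ≈ -18.9443, π⊥ = -6-8·τ' ≈ -1.0557 ∉ [0.1, 0.5) ⇒ out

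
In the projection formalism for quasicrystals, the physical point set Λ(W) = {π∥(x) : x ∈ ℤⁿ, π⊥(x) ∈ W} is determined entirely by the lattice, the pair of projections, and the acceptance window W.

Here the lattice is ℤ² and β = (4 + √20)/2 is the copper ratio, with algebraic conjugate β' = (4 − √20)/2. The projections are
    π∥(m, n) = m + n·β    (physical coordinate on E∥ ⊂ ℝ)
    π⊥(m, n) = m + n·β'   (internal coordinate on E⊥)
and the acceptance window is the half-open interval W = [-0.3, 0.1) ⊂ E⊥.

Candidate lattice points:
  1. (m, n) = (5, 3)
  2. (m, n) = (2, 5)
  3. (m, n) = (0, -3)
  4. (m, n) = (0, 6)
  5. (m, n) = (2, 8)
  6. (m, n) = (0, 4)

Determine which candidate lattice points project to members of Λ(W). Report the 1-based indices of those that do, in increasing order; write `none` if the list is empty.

β' = (4−√20)/2 ≈ -0.23607.
candidate 1: (m,n)=(5,3) → π∥ = 5+3·β ≈ 17.70820, π⊥ = 5+3·β' ≈ 4.29180 ∉ [-0.3, 0.1) ⇒ out
candidate 2: (m,n)=(2,5) → π∥ = 2+5·β ≈ 23.18034, π⊥ = 2+5·β' ≈ 0.81966 ∉ [-0.3, 0.1) ⇒ out
candidate 3: (m,n)=(0,-3) → π∥ = 0-3·β ≈ -12.70820, π⊥ = 0-3·β' ≈ 0.70820 ∉ [-0.3, 0.1) ⇒ out
candidate 4: (m,n)=(0,6) → π∥ = 0+6·β ≈ 25.41641, π⊥ = 0+6·β' ≈ -1.41641 ∉ [-0.3, 0.1) ⇒ out
candidate 5: (m,n)=(2,8) → π∥ = 2+8·β ≈ 35.88854, π⊥ = 2+8·β' ≈ 0.11146 ∉ [-0.3, 0.1) ⇒ out
candidate 6: (m,n)=(0,4) → π∥ = 0+4·β ≈ 16.94427, π⊥ = 0+4·β' ≈ -0.94427 ∉ [-0.3, 0.1) ⇒ out

none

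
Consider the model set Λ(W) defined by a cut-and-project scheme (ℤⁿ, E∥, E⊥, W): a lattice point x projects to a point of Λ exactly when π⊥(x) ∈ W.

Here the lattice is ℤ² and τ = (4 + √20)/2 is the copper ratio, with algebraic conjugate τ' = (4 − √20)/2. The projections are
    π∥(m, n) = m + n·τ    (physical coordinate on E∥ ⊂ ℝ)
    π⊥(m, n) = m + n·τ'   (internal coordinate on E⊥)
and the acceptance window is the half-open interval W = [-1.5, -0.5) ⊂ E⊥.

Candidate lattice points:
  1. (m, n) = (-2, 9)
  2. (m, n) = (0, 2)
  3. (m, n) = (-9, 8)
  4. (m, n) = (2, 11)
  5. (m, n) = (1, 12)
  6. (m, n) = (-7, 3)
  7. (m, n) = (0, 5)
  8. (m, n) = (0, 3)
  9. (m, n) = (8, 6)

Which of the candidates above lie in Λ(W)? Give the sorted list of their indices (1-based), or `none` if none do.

Compute τ' = (4−√20)/2 = -0.236068, so π⊥(m,n) = m -0.236068·n.
[1] lift (-2,9): star map gives -4.124612; window check -1.5 ≤ -4.124612 < -0.5 is false → out
[2] lift (0,2): star map gives -0.472136; window check -1.5 ≤ -0.472136 < -0.5 is false → out
[3] lift (-9,8): star map gives -10.888544; window check -1.5 ≤ -10.888544 < -0.5 is false → out
[4] lift (2,11): star map gives -0.596748; window check -1.5 ≤ -0.596748 < -0.5 is true → IN Λ
[5] lift (1,12): star map gives -1.832816; window check -1.5 ≤ -1.832816 < -0.5 is false → out
[6] lift (-7,3): star map gives -7.708204; window check -1.5 ≤ -7.708204 < -0.5 is false → out
[7] lift (0,5): star map gives -1.180340; window check -1.5 ≤ -1.180340 < -0.5 is true → IN Λ
[8] lift (0,3): star map gives -0.708204; window check -1.5 ≤ -0.708204 < -0.5 is true → IN Λ
[9] lift (8,6): star map gives 6.583592; window check -1.5 ≤ 6.583592 < -0.5 is false → out

4, 7, 8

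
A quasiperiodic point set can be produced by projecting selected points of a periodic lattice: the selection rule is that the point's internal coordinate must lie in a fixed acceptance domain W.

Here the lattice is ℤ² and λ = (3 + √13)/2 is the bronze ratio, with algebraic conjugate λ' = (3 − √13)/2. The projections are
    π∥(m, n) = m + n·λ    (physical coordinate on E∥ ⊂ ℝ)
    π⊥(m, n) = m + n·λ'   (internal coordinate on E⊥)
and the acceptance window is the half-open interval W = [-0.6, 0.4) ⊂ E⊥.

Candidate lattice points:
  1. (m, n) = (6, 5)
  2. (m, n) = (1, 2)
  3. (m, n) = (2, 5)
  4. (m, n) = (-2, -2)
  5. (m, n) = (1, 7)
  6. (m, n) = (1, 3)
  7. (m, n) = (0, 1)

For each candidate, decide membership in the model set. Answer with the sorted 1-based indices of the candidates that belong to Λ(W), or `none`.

Compute λ' = (3−√13)/2 = -0.30278, so π⊥(m,n) = m -0.30278·n.
candidate 1: (m,n)=(6,5) → π∥ = 6+5·λ ≈ 22.51388, π⊥ = 6+5·λ' ≈ 4.48612 ∉ [-0.6, 0.4) ⇒ out
candidate 2: (m,n)=(1,2) → π∥ = 1+2·λ ≈ 7.60555, π⊥ = 1+2·λ' ≈ 0.39445 ∈ [-0.6, 0.4) ⇒ IN Λ
candidate 3: (m,n)=(2,5) → π∥ = 2+5·λ ≈ 18.51388, π⊥ = 2+5·λ' ≈ 0.48612 ∉ [-0.6, 0.4) ⇒ out
candidate 4: (m,n)=(-2,-2) → π∥ = -2-2·λ ≈ -8.60555, π⊥ = -2-2·λ' ≈ -1.39445 ∉ [-0.6, 0.4) ⇒ out
candidate 5: (m,n)=(1,7) → π∥ = 1+7·λ ≈ 24.11943, π⊥ = 1+7·λ' ≈ -1.11943 ∉ [-0.6, 0.4) ⇒ out
candidate 6: (m,n)=(1,3) → π∥ = 1+3·λ ≈ 10.90833, π⊥ = 1+3·λ' ≈ 0.09167 ∈ [-0.6, 0.4) ⇒ IN Λ
candidate 7: (m,n)=(0,1) → π∥ = 0+1·λ ≈ 3.30278, π⊥ = 0+1·λ' ≈ -0.30278 ∈ [-0.6, 0.4) ⇒ IN Λ

2, 6, 7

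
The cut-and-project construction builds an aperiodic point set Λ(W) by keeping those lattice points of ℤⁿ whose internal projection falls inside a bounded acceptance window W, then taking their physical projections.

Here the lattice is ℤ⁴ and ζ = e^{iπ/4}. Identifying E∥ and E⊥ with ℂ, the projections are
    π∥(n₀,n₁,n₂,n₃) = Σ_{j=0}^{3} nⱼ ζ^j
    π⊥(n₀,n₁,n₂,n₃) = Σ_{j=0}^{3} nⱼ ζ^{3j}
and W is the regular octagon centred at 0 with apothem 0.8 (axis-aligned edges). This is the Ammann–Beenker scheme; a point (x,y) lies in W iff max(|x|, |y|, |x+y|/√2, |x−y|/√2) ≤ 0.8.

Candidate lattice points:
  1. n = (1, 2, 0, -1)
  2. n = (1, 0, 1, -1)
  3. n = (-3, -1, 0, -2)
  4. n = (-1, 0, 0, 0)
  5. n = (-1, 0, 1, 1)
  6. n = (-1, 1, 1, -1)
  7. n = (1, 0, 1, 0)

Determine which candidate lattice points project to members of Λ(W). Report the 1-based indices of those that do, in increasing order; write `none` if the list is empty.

5

Internal map: ζ^{3j} for j=0..3 gives (1,0), (−√2/2,√2/2), (0,−1), (√2/2,√2/2).
candidate 1: n = (1, 2, 0, -1) → π⊥ ≈ (-1.121320, +0.707107); max(|x|,|y|,|x±y|/√2) = 1.292893 > 0.8 ⇒ ∉ W
candidate 2: n = (1, 0, 1, -1) → π⊥ ≈ (+0.292893, -1.707107); max(|x|,|y|,|x±y|/√2) = 1.707107 > 0.8 ⇒ ∉ W
candidate 3: n = (-3, -1, 0, -2) → π⊥ ≈ (-3.707107, -2.121320); max(|x|,|y|,|x±y|/√2) = 4.121320 > 0.8 ⇒ ∉ W
candidate 4: n = (-1, 0, 0, 0) → π⊥ ≈ (-1.000000, +0.000000); max(|x|,|y|,|x±y|/√2) = 1.000000 > 0.8 ⇒ ∉ W
candidate 5: n = (-1, 0, 1, 1) → π⊥ ≈ (-0.292893, -0.292893); max(|x|,|y|,|x±y|/√2) = 0.414214 ≤ 0.8 ⇒ ∈ W
candidate 6: n = (-1, 1, 1, -1) → π⊥ ≈ (-2.414214, -1.000000); max(|x|,|y|,|x±y|/√2) = 2.414214 > 0.8 ⇒ ∉ W
candidate 7: n = (1, 0, 1, 0) → π⊥ ≈ (+1.000000, -1.000000); max(|x|,|y|,|x±y|/√2) = 1.414214 > 0.8 ⇒ ∉ W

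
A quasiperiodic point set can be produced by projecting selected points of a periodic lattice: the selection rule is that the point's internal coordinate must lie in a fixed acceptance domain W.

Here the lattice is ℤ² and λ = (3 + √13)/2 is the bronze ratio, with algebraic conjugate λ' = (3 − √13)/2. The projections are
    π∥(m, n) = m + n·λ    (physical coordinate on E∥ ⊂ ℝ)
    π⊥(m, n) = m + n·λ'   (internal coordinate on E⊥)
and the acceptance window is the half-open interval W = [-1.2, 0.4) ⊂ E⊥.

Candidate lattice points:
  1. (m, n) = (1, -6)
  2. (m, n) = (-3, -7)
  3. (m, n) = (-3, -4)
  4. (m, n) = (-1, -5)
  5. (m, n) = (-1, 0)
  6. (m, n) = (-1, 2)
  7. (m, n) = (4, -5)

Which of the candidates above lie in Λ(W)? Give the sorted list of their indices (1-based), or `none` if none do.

Numerically λ ≈ 3.30278 and λ' = −1/λ ≈ -0.30278.
[1] lift (1,-6): star map gives 2.81665; window check -1.2 ≤ 2.81665 < 0.4 is false → out
[2] lift (-3,-7): star map gives -0.88057; window check -1.2 ≤ -0.88057 < 0.4 is true → IN Λ
[3] lift (-3,-4): star map gives -1.78890; window check -1.2 ≤ -1.78890 < 0.4 is false → out
[4] lift (-1,-5): star map gives 0.51388; window check -1.2 ≤ 0.51388 < 0.4 is false → out
[5] lift (-1,0): star map gives -1.00000; window check -1.2 ≤ -1.00000 < 0.4 is true → IN Λ
[6] lift (-1,2): star map gives -1.60555; window check -1.2 ≤ -1.60555 < 0.4 is false → out
[7] lift (4,-5): star map gives 5.51388; window check -1.2 ≤ 5.51388 < 0.4 is false → out

2, 5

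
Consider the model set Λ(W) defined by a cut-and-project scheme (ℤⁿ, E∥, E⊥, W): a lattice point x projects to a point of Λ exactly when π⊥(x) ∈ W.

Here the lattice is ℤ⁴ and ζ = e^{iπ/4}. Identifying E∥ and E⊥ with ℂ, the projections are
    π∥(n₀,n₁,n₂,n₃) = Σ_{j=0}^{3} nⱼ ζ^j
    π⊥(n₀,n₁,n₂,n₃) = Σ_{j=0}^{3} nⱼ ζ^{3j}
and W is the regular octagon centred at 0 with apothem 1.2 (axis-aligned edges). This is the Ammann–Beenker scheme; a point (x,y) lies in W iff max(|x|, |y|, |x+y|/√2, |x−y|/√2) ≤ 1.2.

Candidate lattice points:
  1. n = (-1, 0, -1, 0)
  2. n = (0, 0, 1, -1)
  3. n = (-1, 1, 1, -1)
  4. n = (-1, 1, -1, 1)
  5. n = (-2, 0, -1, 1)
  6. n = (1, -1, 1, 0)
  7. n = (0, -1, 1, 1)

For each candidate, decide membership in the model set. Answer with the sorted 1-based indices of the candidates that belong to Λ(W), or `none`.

none

Internal map: ζ^{3j} for j=0..3 gives (1,0), (−√2/2,√2/2), (0,−1), (√2/2,√2/2).
candidate 1: n = (-1, 0, -1, 0) → π⊥ ≈ (-1.0000, +1.0000); max(|x|,|y|,|x±y|/√2) = 1.4142 > 1.2 ⇒ ∉ W
candidate 2: n = (0, 0, 1, -1) → π⊥ ≈ (-0.7071, -1.7071); max(|x|,|y|,|x±y|/√2) = 1.7071 > 1.2 ⇒ ∉ W
candidate 3: n = (-1, 1, 1, -1) → π⊥ ≈ (-2.4142, -1.0000); max(|x|,|y|,|x±y|/√2) = 2.4142 > 1.2 ⇒ ∉ W
candidate 4: n = (-1, 1, -1, 1) → π⊥ ≈ (-1.0000, +2.4142); max(|x|,|y|,|x±y|/√2) = 2.4142 > 1.2 ⇒ ∉ W
candidate 5: n = (-2, 0, -1, 1) → π⊥ ≈ (-1.2929, +1.7071); max(|x|,|y|,|x±y|/√2) = 2.1213 > 1.2 ⇒ ∉ W
candidate 6: n = (1, -1, 1, 0) → π⊥ ≈ (+1.7071, -1.7071); max(|x|,|y|,|x±y|/√2) = 2.4142 > 1.2 ⇒ ∉ W
candidate 7: n = (0, -1, 1, 1) → π⊥ ≈ (+1.4142, -1.0000); max(|x|,|y|,|x±y|/√2) = 1.7071 > 1.2 ⇒ ∉ W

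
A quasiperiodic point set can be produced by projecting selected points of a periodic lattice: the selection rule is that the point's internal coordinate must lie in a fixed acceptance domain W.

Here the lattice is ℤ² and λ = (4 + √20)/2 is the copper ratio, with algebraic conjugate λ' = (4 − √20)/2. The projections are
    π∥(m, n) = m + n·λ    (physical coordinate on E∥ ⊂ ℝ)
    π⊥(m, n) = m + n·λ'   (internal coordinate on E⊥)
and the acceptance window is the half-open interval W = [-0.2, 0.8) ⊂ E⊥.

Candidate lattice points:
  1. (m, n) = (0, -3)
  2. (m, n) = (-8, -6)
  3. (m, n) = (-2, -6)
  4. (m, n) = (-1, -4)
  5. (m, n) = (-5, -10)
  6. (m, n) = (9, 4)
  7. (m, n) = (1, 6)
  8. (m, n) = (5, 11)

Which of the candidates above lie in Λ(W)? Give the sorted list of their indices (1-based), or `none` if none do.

1, 4

λ' = (4−√20)/2 ≈ -0.2361.
candidate 1: (m,n)=(0,-3) → π∥ = 0-3·λ ≈ -12.7082, π⊥ = 0-3·λ' ≈ 0.7082 ∈ [-0.2, 0.8) ⇒ IN Λ
candidate 2: (m,n)=(-8,-6) → π∥ = -8-6·λ ≈ -33.4164, π⊥ = -8-6·λ' ≈ -6.5836 ∉ [-0.2, 0.8) ⇒ out
candidate 3: (m,n)=(-2,-6) → π∥ = -2-6·λ ≈ -27.4164, π⊥ = -2-6·λ' ≈ -0.5836 ∉ [-0.2, 0.8) ⇒ out
candidate 4: (m,n)=(-1,-4) → π∥ = -1-4·λ ≈ -17.9443, π⊥ = -1-4·λ' ≈ -0.0557 ∈ [-0.2, 0.8) ⇒ IN Λ
candidate 5: (m,n)=(-5,-10) → π∥ = -5-10·λ ≈ -47.3607, π⊥ = -5-10·λ' ≈ -2.6393 ∉ [-0.2, 0.8) ⇒ out
candidate 6: (m,n)=(9,4) → π∥ = 9+4·λ ≈ 25.9443, π⊥ = 9+4·λ' ≈ 8.0557 ∉ [-0.2, 0.8) ⇒ out
candidate 7: (m,n)=(1,6) → π∥ = 1+6·λ ≈ 26.4164, π⊥ = 1+6·λ' ≈ -0.4164 ∉ [-0.2, 0.8) ⇒ out
candidate 8: (m,n)=(5,11) → π∥ = 5+11·λ ≈ 51.5967, π⊥ = 5+11·λ' ≈ 2.4033 ∉ [-0.2, 0.8) ⇒ out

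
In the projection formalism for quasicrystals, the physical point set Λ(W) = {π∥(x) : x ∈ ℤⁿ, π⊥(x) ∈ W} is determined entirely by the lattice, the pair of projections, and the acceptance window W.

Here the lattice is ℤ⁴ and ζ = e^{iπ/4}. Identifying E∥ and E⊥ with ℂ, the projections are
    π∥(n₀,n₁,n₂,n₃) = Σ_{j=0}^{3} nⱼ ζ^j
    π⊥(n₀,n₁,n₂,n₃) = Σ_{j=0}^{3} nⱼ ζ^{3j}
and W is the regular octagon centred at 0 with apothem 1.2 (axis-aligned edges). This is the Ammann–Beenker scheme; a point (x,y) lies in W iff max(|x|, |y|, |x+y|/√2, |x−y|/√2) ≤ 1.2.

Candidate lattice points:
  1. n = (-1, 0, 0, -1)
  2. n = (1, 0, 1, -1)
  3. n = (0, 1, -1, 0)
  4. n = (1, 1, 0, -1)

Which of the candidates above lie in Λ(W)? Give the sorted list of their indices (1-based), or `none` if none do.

4

π⊥(n) = n₀ + n₁ζ³ + n₂ζ⁶ + n₃ζ⁹ where ζ = e^{iπ/4}.
candidate 1: n = (-1, 0, 0, -1) → π⊥ ≈ (-1.707107, -0.707107); max(|x|,|y|,|x±y|/√2) = 1.707107 > 1.2 ⇒ ∉ W
candidate 2: n = (1, 0, 1, -1) → π⊥ ≈ (+0.292893, -1.707107); max(|x|,|y|,|x±y|/√2) = 1.707107 > 1.2 ⇒ ∉ W
candidate 3: n = (0, 1, -1, 0) → π⊥ ≈ (-0.707107, +1.707107); max(|x|,|y|,|x±y|/√2) = 1.707107 > 1.2 ⇒ ∉ W
candidate 4: n = (1, 1, 0, -1) → π⊥ ≈ (-0.414214, +0.000000); max(|x|,|y|,|x±y|/√2) = 0.414214 ≤ 1.2 ⇒ ∈ W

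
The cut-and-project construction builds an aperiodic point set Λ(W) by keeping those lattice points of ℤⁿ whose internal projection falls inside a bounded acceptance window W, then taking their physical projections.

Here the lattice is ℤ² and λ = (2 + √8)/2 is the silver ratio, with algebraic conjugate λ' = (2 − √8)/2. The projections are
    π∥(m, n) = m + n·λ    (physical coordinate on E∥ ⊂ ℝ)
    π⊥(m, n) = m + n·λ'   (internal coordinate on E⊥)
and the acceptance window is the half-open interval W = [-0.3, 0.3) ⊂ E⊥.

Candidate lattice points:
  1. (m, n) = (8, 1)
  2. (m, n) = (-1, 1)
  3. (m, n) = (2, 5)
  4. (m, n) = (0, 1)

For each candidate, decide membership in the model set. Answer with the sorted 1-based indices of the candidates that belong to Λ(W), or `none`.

Compute λ' = (2−√8)/2 = -0.414214, so π⊥(m,n) = m -0.414214·n.
[1] lift (8,1): star map gives 7.585786; window check -0.3 ≤ 7.585786 < 0.3 is false → out
[2] lift (-1,1): star map gives -1.414214; window check -0.3 ≤ -1.414214 < 0.3 is false → out
[3] lift (2,5): star map gives -0.071068; window check -0.3 ≤ -0.071068 < 0.3 is true → IN Λ
[4] lift (0,1): star map gives -0.414214; window check -0.3 ≤ -0.414214 < 0.3 is false → out

3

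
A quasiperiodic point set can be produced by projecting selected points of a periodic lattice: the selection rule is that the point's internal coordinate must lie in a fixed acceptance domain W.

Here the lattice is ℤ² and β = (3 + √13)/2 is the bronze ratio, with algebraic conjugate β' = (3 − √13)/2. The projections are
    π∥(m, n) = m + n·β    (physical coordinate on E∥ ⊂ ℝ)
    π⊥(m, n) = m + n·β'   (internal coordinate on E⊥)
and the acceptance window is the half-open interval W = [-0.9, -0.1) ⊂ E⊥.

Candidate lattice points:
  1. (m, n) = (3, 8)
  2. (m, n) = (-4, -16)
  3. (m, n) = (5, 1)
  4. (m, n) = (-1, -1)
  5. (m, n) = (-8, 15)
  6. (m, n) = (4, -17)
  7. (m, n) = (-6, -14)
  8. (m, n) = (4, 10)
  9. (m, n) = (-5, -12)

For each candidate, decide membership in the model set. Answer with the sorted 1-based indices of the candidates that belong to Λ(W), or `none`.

4

β' = (3−√13)/2 ≈ -0.30278.
candidate 1: (m,n)=(3,8) → π∥ = 3+8·β ≈ 29.42221, π⊥ = 3+8·β' ≈ 0.57779 ∉ [-0.9, -0.1) ⇒ out
candidate 2: (m,n)=(-4,-16) → π∥ = -4-16·β ≈ -56.84441, π⊥ = -4-16·β' ≈ 0.84441 ∉ [-0.9, -0.1) ⇒ out
candidate 3: (m,n)=(5,1) → π∥ = 5+1·β ≈ 8.30278, π⊥ = 5+1·β' ≈ 4.69722 ∉ [-0.9, -0.1) ⇒ out
candidate 4: (m,n)=(-1,-1) → π∥ = -1-1·β ≈ -4.30278, π⊥ = -1-1·β' ≈ -0.69722 ∈ [-0.9, -0.1) ⇒ IN Λ
candidate 5: (m,n)=(-8,15) → π∥ = -8+15·β ≈ 41.54163, π⊥ = -8+15·β' ≈ -12.54163 ∉ [-0.9, -0.1) ⇒ out
candidate 6: (m,n)=(4,-17) → π∥ = 4-17·β ≈ -52.14719, π⊥ = 4-17·β' ≈ 9.14719 ∉ [-0.9, -0.1) ⇒ out
candidate 7: (m,n)=(-6,-14) → π∥ = -6-14·β ≈ -52.23886, π⊥ = -6-14·β' ≈ -1.76114 ∉ [-0.9, -0.1) ⇒ out
candidate 8: (m,n)=(4,10) → π∥ = 4+10·β ≈ 37.02776, π⊥ = 4+10·β' ≈ 0.97224 ∉ [-0.9, -0.1) ⇒ out
candidate 9: (m,n)=(-5,-12) → π∥ = -5-12·β ≈ -44.63331, π⊥ = -5-12·β' ≈ -1.36669 ∉ [-0.9, -0.1) ⇒ out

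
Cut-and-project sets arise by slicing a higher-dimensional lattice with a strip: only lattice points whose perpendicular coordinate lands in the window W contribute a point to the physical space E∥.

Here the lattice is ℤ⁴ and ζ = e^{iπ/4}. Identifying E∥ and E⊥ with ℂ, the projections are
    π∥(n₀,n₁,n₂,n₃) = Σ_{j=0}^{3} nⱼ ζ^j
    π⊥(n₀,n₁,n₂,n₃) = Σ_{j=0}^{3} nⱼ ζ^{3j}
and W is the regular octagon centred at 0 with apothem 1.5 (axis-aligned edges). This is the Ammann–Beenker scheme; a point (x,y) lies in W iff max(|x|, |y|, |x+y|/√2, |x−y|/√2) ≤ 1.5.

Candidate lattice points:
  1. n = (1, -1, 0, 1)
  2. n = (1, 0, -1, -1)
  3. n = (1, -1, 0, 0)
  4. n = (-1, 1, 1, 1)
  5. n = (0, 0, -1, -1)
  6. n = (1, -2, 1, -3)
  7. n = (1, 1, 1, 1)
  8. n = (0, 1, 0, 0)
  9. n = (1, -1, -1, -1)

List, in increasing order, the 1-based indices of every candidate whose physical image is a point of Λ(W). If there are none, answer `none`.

Internal map: ζ^{3j} for j=0..3 gives (1,0), (−√2/2,√2/2), (0,−1), (√2/2,√2/2).
#1 (1, -1, 0, 1): internal (2.4142, 0.0000); octagon support 2.4142 vs apothem 1.5 → ∉ W
#2 (1, 0, -1, -1): internal (0.2929, 0.2929); octagon support 0.4142 vs apothem 1.5 → ∈ W
#3 (1, -1, 0, 0): internal (1.7071, -0.7071); octagon support 1.7071 vs apothem 1.5 → ∉ W
#4 (-1, 1, 1, 1): internal (-1.0000, 0.4142); octagon support 1.0000 vs apothem 1.5 → ∈ W
#5 (0, 0, -1, -1): internal (-0.7071, 0.2929); octagon support 0.7071 vs apothem 1.5 → ∈ W
#6 (1, -2, 1, -3): internal (0.2929, -4.5355); octagon support 4.5355 vs apothem 1.5 → ∉ W
#7 (1, 1, 1, 1): internal (1.0000, 0.4142); octagon support 1.0000 vs apothem 1.5 → ∈ W
#8 (0, 1, 0, 0): internal (-0.7071, 0.7071); octagon support 1.0000 vs apothem 1.5 → ∈ W
#9 (1, -1, -1, -1): internal (1.0000, -0.4142); octagon support 1.0000 vs apothem 1.5 → ∈ W

2, 4, 5, 7, 8, 9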